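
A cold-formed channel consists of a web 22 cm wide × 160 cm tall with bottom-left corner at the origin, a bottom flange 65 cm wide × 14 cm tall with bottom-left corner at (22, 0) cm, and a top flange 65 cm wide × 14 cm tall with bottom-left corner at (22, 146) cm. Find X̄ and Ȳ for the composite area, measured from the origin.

X̄ = 25.83 cm, Ȳ = 80.00 cm

Part | A | x̄ᵢ | ȳᵢ | A·x̄ᵢ | A·ȳᵢ
web | 3520.00 | 11.00 | 80.00 | 38720.00 | 281600.00
bottom flange | 910.00 | 54.50 | 7.00 | 49595.00 | 6370.00
top flange | 910.00 | 54.50 | 153.00 | 49595.00 | 139230.00
Σ | 5340.00 |  |  | 137910.00 | 427200.00
X̄ = 137910.00 / 5340.00 = 25.83 cm
Ȳ = 427200.00 / 5340.00 = 80.00 cm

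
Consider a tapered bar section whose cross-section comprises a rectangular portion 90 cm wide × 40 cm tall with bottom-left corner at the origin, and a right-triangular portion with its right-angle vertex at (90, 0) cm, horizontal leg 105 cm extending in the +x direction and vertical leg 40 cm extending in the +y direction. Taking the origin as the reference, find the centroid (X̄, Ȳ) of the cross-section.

X̄ = 74.47 cm, Ȳ = 17.54 cm

Part | A | x̄ᵢ | ȳᵢ | A·x̄ᵢ | A·ȳᵢ
rectangular portion | 3600.00 | 45.00 | 20.00 | 162000.00 | 72000.00
triangular portion | 2100.00 | 125.00 | 13.33 | 262500.00 | 28000.00
Σ | 5700.00 |  |  | 424500.00 | 100000.00
X̄ = 424500.00 / 5700.00 = 74.47 cm
Ȳ = 100000.00 / 5700.00 = 17.54 cm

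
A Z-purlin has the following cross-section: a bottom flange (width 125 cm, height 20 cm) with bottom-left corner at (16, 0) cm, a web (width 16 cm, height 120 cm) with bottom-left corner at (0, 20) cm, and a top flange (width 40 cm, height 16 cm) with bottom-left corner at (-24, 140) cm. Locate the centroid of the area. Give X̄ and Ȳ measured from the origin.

bottom flange: A = 125 × 20 = 2500.00, centroid at (78.50, 10.00).
web: A = 16 × 120 = 1920.00, centroid at (8.00, 80.00).
top flange: A = 40 × 16 = 640.00, centroid at (-4.00, 148.00).
ΣA = 5060.00 cm², ΣAX̄ = 209050.00 cm³, ΣAȲ = 273320.00 cm³.
X̄ = 209050.00/5060.00 = 41.31 cm; Ȳ = 273320.00/5060.00 = 54.02 cm.

X̄ = 41.31 cm, Ȳ = 54.02 cm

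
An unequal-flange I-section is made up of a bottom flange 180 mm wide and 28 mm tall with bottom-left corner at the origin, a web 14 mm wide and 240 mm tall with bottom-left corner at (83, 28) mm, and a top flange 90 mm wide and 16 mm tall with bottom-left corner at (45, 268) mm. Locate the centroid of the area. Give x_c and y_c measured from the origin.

Part | A | x̄ᵢ | ȳᵢ | A·x̄ᵢ | A·ȳᵢ
bottom flange | 5040.00 | 90.00 | 14.00 | 453600.00 | 70560.00
web | 3360.00 | 90.00 | 148.00 | 302400.00 | 497280.00
top flange | 1440.00 | 90.00 | 276.00 | 129600.00 | 397440.00
Σ | 9840.00 |  |  | 885600.00 | 965280.00
x_c = 885600.00 / 9840.00 = 90.00 mm
y_c = 965280.00 / 9840.00 = 98.10 mm

x_c = 90.00 mm, y_c = 98.10 mm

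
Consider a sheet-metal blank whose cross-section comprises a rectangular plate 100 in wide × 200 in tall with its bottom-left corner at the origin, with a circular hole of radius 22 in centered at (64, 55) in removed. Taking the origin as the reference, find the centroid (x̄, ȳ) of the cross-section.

x̄ = 48.85 in, ȳ = 103.70 in

plate: A = 100 × 200 = 20000.00, centroid at (50.00, 100.00).
hole: A = −π·22² = -1520.53, centroid at (64.00, 55.00).
ΣA = 18479.47 in², ΣAx̄ = 902686.03 in³, ΣAȳ = 1916370.80 in³.
x̄ = 902686.03/18479.47 = 48.85 in; ȳ = 1916370.80/18479.47 = 103.70 in.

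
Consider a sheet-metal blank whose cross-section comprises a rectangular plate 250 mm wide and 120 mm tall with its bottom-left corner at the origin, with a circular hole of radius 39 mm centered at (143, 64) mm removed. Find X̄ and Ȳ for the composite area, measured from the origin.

X̄ = 121.59 mm, Ȳ = 59.24 mm

Part | A | x̄ᵢ | ȳᵢ | A·x̄ᵢ | A·ȳᵢ
plate | 30000.00 | 125.00 | 60.00 | 3750000.00 | 1800000.00
hole | -4778.36 | 143.00 | 64.00 | -683305.83 | -305815.20
Σ | 25221.64 |  |  | 3066694.17 | 1494184.80
X̄ = 3066694.17 / 25221.64 = 121.59 mm
Ȳ = 1494184.80 / 25221.64 = 59.24 mm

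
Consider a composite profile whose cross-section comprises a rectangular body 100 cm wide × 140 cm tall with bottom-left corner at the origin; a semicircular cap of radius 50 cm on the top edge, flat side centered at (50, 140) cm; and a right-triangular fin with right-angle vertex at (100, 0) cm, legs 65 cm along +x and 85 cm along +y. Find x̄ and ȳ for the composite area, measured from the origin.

x̄ = 59.57 cm, ȳ = 81.75 cm

Part | A | x̄ᵢ | ȳᵢ | A·x̄ᵢ | A·ȳᵢ
rectangular body | 14000.00 | 50.00 | 70.00 | 700000.00 | 980000.00
semicircular top | 3926.99 | 50.00 | 161.22 | 196349.54 | 633112.05
triangular fin | 2762.50 | 121.67 | 28.33 | 336104.17 | 78270.83
Σ | 20689.49 |  |  | 1232453.71 | 1691382.88
x̄ = 1232453.71 / 20689.49 = 59.57 cm
ȳ = 1691382.88 / 20689.49 = 81.75 cm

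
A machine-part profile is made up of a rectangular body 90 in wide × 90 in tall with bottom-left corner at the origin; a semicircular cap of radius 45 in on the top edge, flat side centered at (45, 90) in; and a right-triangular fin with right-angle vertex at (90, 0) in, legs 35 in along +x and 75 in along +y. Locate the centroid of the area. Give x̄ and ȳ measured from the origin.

rectangular body: A = 90 × 90 = 8100.00, centroid at (45.00, 45.00).
semicircular top: A = ½π·45² = 3180.86, centroid at (45.00, 109.10).
triangular fin: A = ½·35·75 = 1312.50, centroid at (101.67, 25.00).
ΣA = 12593.36 in²
ΣAx̄ = (8100.00)(45.00) + (3180.86)(45.00) + (1312.50)(101.67) = 641076.32 in³
ΣAȳ = (8100.00)(45.00) + (3180.86)(109.10) + (1312.50)(25.00) = 744340.13 in³
x̄ = 641076.32 / 12593.36 = 50.91 in
ȳ = 744340.13 / 12593.36 = 59.11 in

x̄ = 50.91 in, ȳ = 59.11 in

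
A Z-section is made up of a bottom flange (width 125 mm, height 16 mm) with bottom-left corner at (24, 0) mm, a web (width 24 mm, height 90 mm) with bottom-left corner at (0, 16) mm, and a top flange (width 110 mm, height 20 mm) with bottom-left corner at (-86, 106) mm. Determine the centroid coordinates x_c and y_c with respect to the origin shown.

bottom flange: A = 125 × 16 = 2000.00, centroid at (86.50, 8.00).
web: A = 24 × 90 = 2160.00, centroid at (12.00, 61.00).
top flange: A = 110 × 20 = 2200.00, centroid at (-31.00, 116.00).
ΣA = 6360.00 mm², ΣAx_c = 130720.00 mm³, ΣAy_c = 402960.00 mm³.
x_c = 130720.00/6360.00 = 20.55 mm; y_c = 402960.00/6360.00 = 63.36 mm.

x_c = 20.55 mm, y_c = 63.36 mm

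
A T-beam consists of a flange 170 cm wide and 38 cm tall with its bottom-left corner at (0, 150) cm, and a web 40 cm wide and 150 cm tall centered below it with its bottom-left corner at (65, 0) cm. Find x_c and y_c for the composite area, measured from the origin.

x_c = 85.00 cm, y_c = 123.74 cm

web: A = 40 × 150 = 6000.00, centroid at (85.00, 75.00).
flange: A = 170 × 38 = 6460.00, centroid at (85.00, 169.00).
ΣA = 12460.00 cm²
ΣAx_c = (6000.00)(85.00) + (6460.00)(85.00) = 1059100.00 cm³
ΣAy_c = (6000.00)(75.00) + (6460.00)(169.00) = 1541740.00 cm³
x_c = 1059100.00 / 12460.00 = 85.00 cm
y_c = 1541740.00 / 12460.00 = 123.74 cm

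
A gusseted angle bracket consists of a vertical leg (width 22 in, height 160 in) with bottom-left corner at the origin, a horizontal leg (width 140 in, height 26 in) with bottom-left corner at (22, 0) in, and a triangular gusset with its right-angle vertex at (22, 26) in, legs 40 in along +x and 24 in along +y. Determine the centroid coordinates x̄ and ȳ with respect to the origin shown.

x̄ = 51.12 in, ȳ = 45.19 in

vertical leg: A = 22 × 160 = 3520.00, centroid at (11.00, 80.00).
horizontal leg: A = 140 × 26 = 3640.00, centroid at (92.00, 13.00).
gusset: A = ½·40·24 = 480.00, centroid at (35.33, 34.00).
ΣA = 7640.00 in², ΣAx̄ = 390560.00 in³, ΣAȳ = 345240.00 in³.
x̄ = 390560.00/7640.00 = 51.12 in; ȳ = 345240.00/7640.00 = 45.19 in.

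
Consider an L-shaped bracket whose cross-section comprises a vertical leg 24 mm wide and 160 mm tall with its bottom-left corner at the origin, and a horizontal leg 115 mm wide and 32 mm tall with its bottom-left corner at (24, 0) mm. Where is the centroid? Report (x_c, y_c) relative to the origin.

x_c = 46.01 mm, y_c = 48.68 mm

Part | A | x̄ᵢ | ȳᵢ | A·x̄ᵢ | A·ȳᵢ
vertical leg | 3840.00 | 12.00 | 80.00 | 46080.00 | 307200.00
horizontal leg | 3680.00 | 81.50 | 16.00 | 299920.00 | 58880.00
Σ | 7520.00 |  |  | 346000.00 | 366080.00
x_c = 346000.00 / 7520.00 = 46.01 mm
y_c = 366080.00 / 7520.00 = 48.68 mm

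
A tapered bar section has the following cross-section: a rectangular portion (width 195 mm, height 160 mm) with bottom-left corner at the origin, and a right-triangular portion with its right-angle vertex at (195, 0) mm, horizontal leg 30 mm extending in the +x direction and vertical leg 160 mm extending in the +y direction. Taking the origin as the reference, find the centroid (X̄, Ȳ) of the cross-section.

rectangular portion: A = 195 × 160 = 31200.00, centroid at (97.50, 80.00).
triangular portion: A = ½·30·160 = 2400.00, centroid at (205.00, 53.33).
ΣA = 33600.00 mm², ΣAX̄ = 3534000.00 mm³, ΣAȲ = 2624000.00 mm³.
X̄ = 3534000.00/33600.00 = 105.18 mm; Ȳ = 2624000.00/33600.00 = 78.10 mm.

X̄ = 105.18 mm, Ȳ = 78.10 mm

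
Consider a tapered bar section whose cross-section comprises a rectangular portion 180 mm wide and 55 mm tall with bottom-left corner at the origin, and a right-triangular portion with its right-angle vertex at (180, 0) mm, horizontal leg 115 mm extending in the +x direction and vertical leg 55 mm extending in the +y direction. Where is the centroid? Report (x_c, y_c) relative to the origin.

x_c = 121.07 mm, y_c = 25.28 mm

Part | A | x̄ᵢ | ȳᵢ | A·x̄ᵢ | A·ȳᵢ
rectangular portion | 9900.00 | 90.00 | 27.50 | 891000.00 | 272250.00
triangular portion | 3162.50 | 218.33 | 18.33 | 690479.17 | 57979.17
Σ | 13062.50 |  |  | 1581479.17 | 330229.17
x_c = 1581479.17 / 13062.50 = 121.07 mm
y_c = 330229.17 / 13062.50 = 25.28 mm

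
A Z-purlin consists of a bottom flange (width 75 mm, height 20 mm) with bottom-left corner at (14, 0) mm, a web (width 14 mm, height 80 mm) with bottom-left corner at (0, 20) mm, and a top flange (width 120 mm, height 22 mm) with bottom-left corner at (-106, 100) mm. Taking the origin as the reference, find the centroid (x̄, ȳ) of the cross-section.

Part | A | x̄ᵢ | ȳᵢ | A·x̄ᵢ | A·ȳᵢ
bottom flange | 1500.00 | 51.50 | 10.00 | 77250.00 | 15000.00
web | 1120.00 | 7.00 | 60.00 | 7840.00 | 67200.00
top flange | 2640.00 | -46.00 | 111.00 | -121440.00 | 293040.00
Σ | 5260.00 |  |  | -36350.00 | 375240.00
x̄ = -36350.00 / 5260.00 = -6.91 mm
ȳ = 375240.00 / 5260.00 = 71.34 mm

x̄ = -6.91 mm, ȳ = 71.34 mm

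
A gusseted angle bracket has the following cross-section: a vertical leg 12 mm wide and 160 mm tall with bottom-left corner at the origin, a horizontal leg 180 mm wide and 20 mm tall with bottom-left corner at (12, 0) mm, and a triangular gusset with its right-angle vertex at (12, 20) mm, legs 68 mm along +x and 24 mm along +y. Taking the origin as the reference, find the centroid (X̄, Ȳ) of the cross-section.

vertical leg: A = 12 × 160 = 1920.00, centroid at (6.00, 80.00).
horizontal leg: A = 180 × 20 = 3600.00, centroid at (102.00, 10.00).
gusset: A = ½·68·24 = 816.00, centroid at (34.67, 28.00).
ΣA = 6336.00 mm², ΣAX̄ = 407008.00 mm³, ΣAȲ = 212448.00 mm³.
X̄ = 407008.00/6336.00 = 64.24 mm; Ȳ = 212448.00/6336.00 = 33.53 mm.

X̄ = 64.24 mm, Ȳ = 33.53 mm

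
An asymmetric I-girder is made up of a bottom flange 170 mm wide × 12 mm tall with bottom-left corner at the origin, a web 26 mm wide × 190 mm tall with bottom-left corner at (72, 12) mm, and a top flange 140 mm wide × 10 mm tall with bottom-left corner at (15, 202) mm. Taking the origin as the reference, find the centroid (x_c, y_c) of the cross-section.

Part | A | x̄ᵢ | ȳᵢ | A·x̄ᵢ | A·ȳᵢ
bottom flange | 2040.00 | 85.00 | 6.00 | 173400.00 | 12240.00
web | 4940.00 | 85.00 | 107.00 | 419900.00 | 528580.00
top flange | 1400.00 | 85.00 | 207.00 | 119000.00 | 289800.00
Σ | 8380.00 |  |  | 712300.00 | 830620.00
x_c = 712300.00 / 8380.00 = 85.00 mm
y_c = 830620.00 / 8380.00 = 99.12 mm

x_c = 85.00 mm, y_c = 99.12 mm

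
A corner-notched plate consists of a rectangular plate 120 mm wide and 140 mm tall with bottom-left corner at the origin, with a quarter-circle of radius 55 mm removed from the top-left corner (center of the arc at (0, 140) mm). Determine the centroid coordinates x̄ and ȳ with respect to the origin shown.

plate: A = 120 × 140 = 16800.00, centroid at (60.00, 70.00).
removed quarter-circle: A = −¼π·55² = -2375.83, centroid at (23.34, 116.66).
ΣA = 14424.17 mm²
ΣAx̄ = (16800.00)(60.00) + (-2375.83)(23.34) = 952541.67 mm³
ΣAȳ = (16800.00)(70.00) + (-2375.83)(116.66) = 898842.21 mm³
x̄ = 952541.67 / 14424.17 = 66.04 mm
ȳ = 898842.21 / 14424.17 = 62.32 mm

x̄ = 66.04 mm, ȳ = 62.32 mm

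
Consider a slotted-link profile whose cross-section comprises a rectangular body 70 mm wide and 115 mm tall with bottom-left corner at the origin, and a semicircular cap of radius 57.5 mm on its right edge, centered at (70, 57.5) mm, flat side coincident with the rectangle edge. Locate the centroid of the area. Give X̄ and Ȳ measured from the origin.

rectangular body: A = 70 × 115 = 8050.00, centroid at (35.00, 57.50).
semicircular end: A = ½π·57.5² = 5193.45, centroid at (94.40, 57.50).
ΣA = 13243.45 mm², ΣAX̄ = 772030.76 mm³, ΣAȲ = 761498.11 mm³.
X̄ = 772030.76/13243.45 = 58.30 mm; Ȳ = 761498.11/13243.45 = 57.50 mm.

X̄ = 58.30 mm, Ȳ = 57.50 mm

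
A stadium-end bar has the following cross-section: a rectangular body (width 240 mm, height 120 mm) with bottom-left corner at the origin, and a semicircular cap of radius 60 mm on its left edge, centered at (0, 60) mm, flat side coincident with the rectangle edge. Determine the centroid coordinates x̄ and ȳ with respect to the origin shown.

x̄ = 96.13 mm, ȳ = 60.00 mm

Part | A | x̄ᵢ | ȳᵢ | A·x̄ᵢ | A·ȳᵢ
rectangular body | 28800.00 | 120.00 | 60.00 | 3456000.00 | 1728000.00
semicircular end | 5654.87 | -25.46 | 60.00 | -144000.00 | 339292.01
Σ | 34454.87 |  |  | 3312000.00 | 2067292.01
x̄ = 3312000.00 / 34454.87 = 96.13 mm
ȳ = 2067292.01 / 34454.87 = 60.00 mm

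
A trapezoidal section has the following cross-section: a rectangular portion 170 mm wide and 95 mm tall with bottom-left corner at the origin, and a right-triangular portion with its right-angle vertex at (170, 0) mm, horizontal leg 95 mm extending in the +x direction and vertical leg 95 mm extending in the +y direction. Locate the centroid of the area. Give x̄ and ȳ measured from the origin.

rectangular portion: A = 170 × 95 = 16150.00, centroid at (85.00, 47.50).
triangular portion: A = ½·95·95 = 4512.50, centroid at (201.67, 31.67).
ΣA = 20662.50 mm², ΣAx̄ = 2282770.83 mm³, ΣAȳ = 910020.83 mm³.
x̄ = 2282770.83/20662.50 = 110.48 mm; ȳ = 910020.83/20662.50 = 44.04 mm.

x̄ = 110.48 mm, ȳ = 44.04 mm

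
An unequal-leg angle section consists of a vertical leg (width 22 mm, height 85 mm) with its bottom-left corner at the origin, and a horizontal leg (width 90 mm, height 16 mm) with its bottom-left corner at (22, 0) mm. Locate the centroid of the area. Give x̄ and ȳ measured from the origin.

vertical leg: A = 22 × 85 = 1870.00, centroid at (11.00, 42.50).
horizontal leg: A = 90 × 16 = 1440.00, centroid at (67.00, 8.00).
ΣA = 3310.00 mm²
ΣAx̄ = (1870.00)(11.00) + (1440.00)(67.00) = 117050.00 mm³
ΣAȳ = (1870.00)(42.50) + (1440.00)(8.00) = 90995.00 mm³
x̄ = 117050.00 / 3310.00 = 35.36 mm
ȳ = 90995.00 / 3310.00 = 27.49 mm

x̄ = 35.36 mm, ȳ = 27.49 mm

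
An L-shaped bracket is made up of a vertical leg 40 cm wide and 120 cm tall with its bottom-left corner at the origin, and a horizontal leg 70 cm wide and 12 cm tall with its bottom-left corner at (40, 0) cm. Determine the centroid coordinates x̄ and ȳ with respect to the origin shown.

x̄ = 28.19 cm, ȳ = 51.96 cm

vertical leg: A = 40 × 120 = 4800.00, centroid at (20.00, 60.00).
horizontal leg: A = 70 × 12 = 840.00, centroid at (75.00, 6.00).
ΣA = 5640.00 cm²
ΣAx̄ = (4800.00)(20.00) + (840.00)(75.00) = 159000.00 cm³
ΣAȳ = (4800.00)(60.00) + (840.00)(6.00) = 293040.00 cm³
x̄ = 159000.00 / 5640.00 = 28.19 cm
ȳ = 293040.00 / 5640.00 = 51.96 cm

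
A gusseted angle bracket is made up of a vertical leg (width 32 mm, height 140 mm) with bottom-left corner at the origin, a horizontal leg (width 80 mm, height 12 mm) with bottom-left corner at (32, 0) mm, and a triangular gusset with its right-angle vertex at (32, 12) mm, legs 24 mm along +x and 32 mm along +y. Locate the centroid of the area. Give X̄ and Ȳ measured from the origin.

vertical leg: A = 32 × 140 = 4480.00, centroid at (16.00, 70.00).
horizontal leg: A = 80 × 12 = 960.00, centroid at (72.00, 6.00).
gusset: A = ½·24·32 = 384.00, centroid at (40.00, 22.67).
ΣA = 5824.00 mm², ΣAX̄ = 156160.00 mm³, ΣAȲ = 328064.00 mm³.
X̄ = 156160.00/5824.00 = 26.81 mm; Ȳ = 328064.00/5824.00 = 56.33 mm.

X̄ = 26.81 mm, Ȳ = 56.33 mm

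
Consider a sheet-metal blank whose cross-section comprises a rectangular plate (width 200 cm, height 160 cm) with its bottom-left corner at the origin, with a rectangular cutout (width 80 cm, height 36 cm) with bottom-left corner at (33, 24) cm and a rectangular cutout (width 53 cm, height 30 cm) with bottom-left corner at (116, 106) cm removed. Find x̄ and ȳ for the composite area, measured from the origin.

x̄ = 100.37 cm, ȳ = 81.61 cm

Part | A | x̄ᵢ | ȳᵢ | A·x̄ᵢ | A·ȳᵢ
plate | 32000.00 | 100.00 | 80.00 | 3200000.00 | 2560000.00
hole 1 | -2880.00 | 73.00 | 42.00 | -210240.00 | -120960.00
hole 2 | -1590.00 | 142.50 | 121.00 | -226575.00 | -192390.00
Σ | 27530.00 |  |  | 2763185.00 | 2246650.00
x̄ = 2763185.00 / 27530.00 = 100.37 cm
ȳ = 2246650.00 / 27530.00 = 81.61 cm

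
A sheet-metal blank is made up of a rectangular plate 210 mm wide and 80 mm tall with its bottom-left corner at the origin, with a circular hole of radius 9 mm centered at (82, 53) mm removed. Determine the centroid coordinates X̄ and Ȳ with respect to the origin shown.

plate: A = 210 × 80 = 16800.00, centroid at (105.00, 40.00).
hole: A = −π·9² = -254.47, centroid at (82.00, 53.00).
ΣA = 16545.53 mm², ΣAX̄ = 1743133.54 mm³, ΣAȲ = 658513.14 mm³.
X̄ = 1743133.54/16545.53 = 105.35 mm; Ȳ = 658513.14/16545.53 = 39.80 mm.

X̄ = 105.35 mm, Ȳ = 39.80 mm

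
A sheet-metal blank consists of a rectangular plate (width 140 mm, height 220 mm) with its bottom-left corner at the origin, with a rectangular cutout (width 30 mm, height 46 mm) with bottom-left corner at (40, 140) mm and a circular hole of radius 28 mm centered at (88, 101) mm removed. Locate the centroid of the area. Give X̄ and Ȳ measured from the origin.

X̄ = 69.12 mm, Ȳ = 108.11 mm

plate: A = 140 × 220 = 30800.00, centroid at (70.00, 110.00).
hole 1: A = −(30 × 46) = -1380.00, centroid at (55.00, 163.00).
hole 2: A = −π·28² = -2463.01, centroid at (88.00, 101.00).
ΣA = 26956.99 mm²
ΣAX̄ = (30800.00)(70.00) + (-1380.00)(55.00) + (-2463.01)(88.00) = 1863355.24 mm³
ΣAȲ = (30800.00)(110.00) + (-1380.00)(163.00) + (-2463.01)(101.00) = 2914296.13 mm³
X̄ = 1863355.24 / 26956.99 = 69.12 mm
Ȳ = 2914296.13 / 26956.99 = 108.11 mm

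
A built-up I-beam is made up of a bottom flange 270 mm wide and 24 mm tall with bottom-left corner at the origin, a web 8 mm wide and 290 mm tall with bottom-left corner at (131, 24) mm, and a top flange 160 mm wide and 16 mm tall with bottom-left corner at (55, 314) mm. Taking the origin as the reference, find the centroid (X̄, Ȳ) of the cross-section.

bottom flange: A = 270 × 24 = 6480.00, centroid at (135.00, 12.00).
web: A = 8 × 290 = 2320.00, centroid at (135.00, 169.00).
top flange: A = 160 × 16 = 2560.00, centroid at (135.00, 322.00).
ΣA = 11360.00 mm², ΣAX̄ = 1533600.00 mm³, ΣAȲ = 1294160.00 mm³.
X̄ = 1533600.00/11360.00 = 135.00 mm; Ȳ = 1294160.00/11360.00 = 113.92 mm.

X̄ = 135.00 mm, Ȳ = 113.92 mm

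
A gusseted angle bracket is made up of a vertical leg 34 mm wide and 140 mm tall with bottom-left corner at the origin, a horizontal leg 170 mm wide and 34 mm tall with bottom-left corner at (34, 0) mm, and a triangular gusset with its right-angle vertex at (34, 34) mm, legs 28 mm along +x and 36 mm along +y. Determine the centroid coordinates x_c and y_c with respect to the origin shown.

x_c = 71.58 mm, y_c = 41.17 mm

vertical leg: A = 34 × 140 = 4760.00, centroid at (17.00, 70.00).
horizontal leg: A = 170 × 34 = 5780.00, centroid at (119.00, 17.00).
gusset: A = ½·28·36 = 504.00, centroid at (43.33, 46.00).
ΣA = 11044.00 mm², ΣAx_c = 790580.00 mm³, ΣAy_c = 454644.00 mm³.
x_c = 790580.00/11044.00 = 71.58 mm; y_c = 454644.00/11044.00 = 41.17 mm.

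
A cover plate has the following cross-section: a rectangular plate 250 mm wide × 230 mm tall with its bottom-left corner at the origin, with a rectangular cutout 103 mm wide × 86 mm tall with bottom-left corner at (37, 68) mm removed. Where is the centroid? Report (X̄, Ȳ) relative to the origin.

X̄ = 131.65 mm, Ȳ = 115.73 mm

plate: A = 250 × 230 = 57500.00, centroid at (125.00, 115.00).
hole: A = −(103 × 86) = -8858.00, centroid at (88.50, 111.00).
ΣA = 48642.00 mm²
ΣAX̄ = (57500.00)(125.00) + (-8858.00)(88.50) = 6403567.00 mm³
ΣAȲ = (57500.00)(115.00) + (-8858.00)(111.00) = 5629262.00 mm³
X̄ = 6403567.00 / 48642.00 = 131.65 mm
Ȳ = 5629262.00 / 48642.00 = 115.73 mm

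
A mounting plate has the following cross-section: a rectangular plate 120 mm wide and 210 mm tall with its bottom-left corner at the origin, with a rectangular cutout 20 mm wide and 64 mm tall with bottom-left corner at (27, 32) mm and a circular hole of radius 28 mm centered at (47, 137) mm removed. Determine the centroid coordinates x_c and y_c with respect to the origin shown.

x_c = 62.86 mm, y_c = 103.77 mm

plate: A = 120 × 210 = 25200.00, centroid at (60.00, 105.00).
hole 1: A = −(20 × 64) = -1280.00, centroid at (37.00, 64.00).
hole 2: A = −π·28² = -2463.01, centroid at (47.00, 137.00).
ΣA = 21456.99 mm²
ΣAx_c = (25200.00)(60.00) + (-1280.00)(37.00) + (-2463.01)(47.00) = 1348878.59 mm³
ΣAy_c = (25200.00)(105.00) + (-1280.00)(64.00) + (-2463.01)(137.00) = 2226647.82 mm³
x_c = 1348878.59 / 21456.99 = 62.86 mm
y_c = 2226647.82 / 21456.99 = 103.77 mm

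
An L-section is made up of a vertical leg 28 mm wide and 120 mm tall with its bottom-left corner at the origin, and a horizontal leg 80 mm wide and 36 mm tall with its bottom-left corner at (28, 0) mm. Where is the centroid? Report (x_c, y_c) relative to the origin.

x_c = 38.92 mm, y_c = 40.62 mm

vertical leg: A = 28 × 120 = 3360.00, centroid at (14.00, 60.00).
horizontal leg: A = 80 × 36 = 2880.00, centroid at (68.00, 18.00).
ΣA = 6240.00 mm²
ΣAx_c = (3360.00)(14.00) + (2880.00)(68.00) = 242880.00 mm³
ΣAy_c = (3360.00)(60.00) + (2880.00)(18.00) = 253440.00 mm³
x_c = 242880.00 / 6240.00 = 38.92 mm
y_c = 253440.00 / 6240.00 = 40.62 mm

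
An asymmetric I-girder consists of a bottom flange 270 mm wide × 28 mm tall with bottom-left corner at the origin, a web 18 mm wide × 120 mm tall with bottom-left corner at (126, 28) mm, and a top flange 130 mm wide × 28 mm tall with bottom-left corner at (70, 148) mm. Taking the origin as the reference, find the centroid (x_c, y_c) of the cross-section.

x_c = 135.00 mm, y_c = 66.29 mm

Part | A | x̄ᵢ | ȳᵢ | A·x̄ᵢ | A·ȳᵢ
bottom flange | 7560.00 | 135.00 | 14.00 | 1020600.00 | 105840.00
web | 2160.00 | 135.00 | 88.00 | 291600.00 | 190080.00
top flange | 3640.00 | 135.00 | 162.00 | 491400.00 | 589680.00
Σ | 13360.00 |  |  | 1803600.00 | 885600.00
x_c = 1803600.00 / 13360.00 = 135.00 mm
y_c = 885600.00 / 13360.00 = 66.29 mm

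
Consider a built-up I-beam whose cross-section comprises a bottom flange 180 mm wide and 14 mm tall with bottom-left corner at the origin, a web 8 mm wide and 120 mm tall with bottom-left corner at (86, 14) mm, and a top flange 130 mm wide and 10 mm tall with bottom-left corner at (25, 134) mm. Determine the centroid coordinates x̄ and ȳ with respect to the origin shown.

x̄ = 90.00 mm, ȳ = 56.36 mm

bottom flange: A = 180 × 14 = 2520.00, centroid at (90.00, 7.00).
web: A = 8 × 120 = 960.00, centroid at (90.00, 74.00).
top flange: A = 130 × 10 = 1300.00, centroid at (90.00, 139.00).
ΣA = 4780.00 mm²
ΣAx̄ = (2520.00)(90.00) + (960.00)(90.00) + (1300.00)(90.00) = 430200.00 mm³
ΣAȳ = (2520.00)(7.00) + (960.00)(74.00) + (1300.00)(139.00) = 269380.00 mm³
x̄ = 430200.00 / 4780.00 = 90.00 mm
ȳ = 269380.00 / 4780.00 = 56.36 mm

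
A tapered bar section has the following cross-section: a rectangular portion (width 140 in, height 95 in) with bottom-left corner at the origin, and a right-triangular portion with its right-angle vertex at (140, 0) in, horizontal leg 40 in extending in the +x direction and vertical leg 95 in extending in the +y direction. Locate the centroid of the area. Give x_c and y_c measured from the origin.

rectangular portion: A = 140 × 95 = 13300.00, centroid at (70.00, 47.50).
triangular portion: A = ½·40·95 = 1900.00, centroid at (153.33, 31.67).
ΣA = 15200.00 in², ΣAx_c = 1222333.33 in³, ΣAy_c = 691916.67 in³.
x_c = 1222333.33/15200.00 = 80.42 in; y_c = 691916.67/15200.00 = 45.52 in.

x_c = 80.42 in, y_c = 45.52 in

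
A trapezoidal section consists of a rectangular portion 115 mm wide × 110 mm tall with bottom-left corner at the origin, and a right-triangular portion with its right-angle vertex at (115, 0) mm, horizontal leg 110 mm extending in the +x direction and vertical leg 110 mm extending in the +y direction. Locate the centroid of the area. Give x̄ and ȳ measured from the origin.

rectangular portion: A = 115 × 110 = 12650.00, centroid at (57.50, 55.00).
triangular portion: A = ½·110·110 = 6050.00, centroid at (151.67, 36.67).
ΣA = 18700.00 mm², ΣAx̄ = 1644958.33 mm³, ΣAȳ = 917583.33 mm³.
x̄ = 1644958.33/18700.00 = 87.97 mm; ȳ = 917583.33/18700.00 = 49.07 mm.

x̄ = 87.97 mm, ȳ = 49.07 mm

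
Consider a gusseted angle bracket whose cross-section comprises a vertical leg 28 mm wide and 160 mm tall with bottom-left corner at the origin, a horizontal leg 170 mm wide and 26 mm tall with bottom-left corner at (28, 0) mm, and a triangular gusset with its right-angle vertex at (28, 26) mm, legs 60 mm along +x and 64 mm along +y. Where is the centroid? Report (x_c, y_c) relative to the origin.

Part | A | x̄ᵢ | ȳᵢ | A·x̄ᵢ | A·ȳᵢ
vertical leg | 4480.00 | 14.00 | 80.00 | 62720.00 | 358400.00
horizontal leg | 4420.00 | 113.00 | 13.00 | 499460.00 | 57460.00
gusset | 1920.00 | 48.00 | 47.33 | 92160.00 | 90880.00
Σ | 10820.00 |  |  | 654340.00 | 506740.00
x_c = 654340.00 / 10820.00 = 60.48 mm
y_c = 506740.00 / 10820.00 = 46.83 mm

x_c = 60.48 mm, y_c = 46.83 mm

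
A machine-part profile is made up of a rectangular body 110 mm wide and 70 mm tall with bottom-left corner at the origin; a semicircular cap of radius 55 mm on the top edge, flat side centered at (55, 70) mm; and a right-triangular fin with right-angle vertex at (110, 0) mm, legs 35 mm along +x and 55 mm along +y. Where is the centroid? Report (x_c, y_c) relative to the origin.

x_c = 59.78 mm, y_c = 54.47 mm

rectangular body: A = 110 × 70 = 7700.00, centroid at (55.00, 35.00).
semicircular top: A = ½π·55² = 4751.66, centroid at (55.00, 93.34).
triangular fin: A = ½·35·55 = 962.50, centroid at (121.67, 18.33).
ΣA = 13414.16 mm²
ΣAx_c = (7700.00)(55.00) + (4751.66)(55.00) + (962.50)(121.67) = 801945.41 mm³
ΣAy_c = (7700.00)(35.00) + (4751.66)(93.34) + (962.50)(18.33) = 730678.62 mm³
x_c = 801945.41 / 13414.16 = 59.78 mm
y_c = 730678.62 / 13414.16 = 54.47 mm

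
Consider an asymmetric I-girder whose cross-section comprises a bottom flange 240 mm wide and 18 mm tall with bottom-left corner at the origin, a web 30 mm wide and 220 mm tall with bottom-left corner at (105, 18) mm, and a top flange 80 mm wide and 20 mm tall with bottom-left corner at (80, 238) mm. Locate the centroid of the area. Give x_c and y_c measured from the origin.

x_c = 120.00 mm, y_c = 102.27 mm

bottom flange: A = 240 × 18 = 4320.00, centroid at (120.00, 9.00).
web: A = 30 × 220 = 6600.00, centroid at (120.00, 128.00).
top flange: A = 80 × 20 = 1600.00, centroid at (120.00, 248.00).
ΣA = 12520.00 mm²
ΣAx_c = (4320.00)(120.00) + (6600.00)(120.00) + (1600.00)(120.00) = 1502400.00 mm³
ΣAy_c = (4320.00)(9.00) + (6600.00)(128.00) + (1600.00)(248.00) = 1280480.00 mm³
x_c = 1502400.00 / 12520.00 = 120.00 mm
y_c = 1280480.00 / 12520.00 = 102.27 mm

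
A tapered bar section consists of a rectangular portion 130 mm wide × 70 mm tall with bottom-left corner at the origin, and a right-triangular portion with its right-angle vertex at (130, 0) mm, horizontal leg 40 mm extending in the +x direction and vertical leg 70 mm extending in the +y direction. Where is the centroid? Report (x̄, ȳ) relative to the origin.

rectangular portion: A = 130 × 70 = 9100.00, centroid at (65.00, 35.00).
triangular portion: A = ½·40·70 = 1400.00, centroid at (143.33, 23.33).
ΣA = 10500.00 mm²
ΣAx̄ = (9100.00)(65.00) + (1400.00)(143.33) = 792166.67 mm³
ΣAȳ = (9100.00)(35.00) + (1400.00)(23.33) = 351166.67 mm³
x̄ = 792166.67 / 10500.00 = 75.44 mm
ȳ = 351166.67 / 10500.00 = 33.44 mm

x̄ = 75.44 mm, ȳ = 33.44 mm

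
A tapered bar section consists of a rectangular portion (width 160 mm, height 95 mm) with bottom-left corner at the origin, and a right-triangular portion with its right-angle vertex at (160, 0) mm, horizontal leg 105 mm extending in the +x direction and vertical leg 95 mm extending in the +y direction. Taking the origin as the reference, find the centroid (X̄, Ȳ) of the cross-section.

X̄ = 108.41 mm, Ȳ = 43.59 mm

rectangular portion: A = 160 × 95 = 15200.00, centroid at (80.00, 47.50).
triangular portion: A = ½·105·95 = 4987.50, centroid at (195.00, 31.67).
ΣA = 20187.50 mm²
ΣAX̄ = (15200.00)(80.00) + (4987.50)(195.00) = 2188562.50 mm³
ΣAȲ = (15200.00)(47.50) + (4987.50)(31.67) = 879937.50 mm³
X̄ = 2188562.50 / 20187.50 = 108.41 mm
Ȳ = 879937.50 / 20187.50 = 43.59 mm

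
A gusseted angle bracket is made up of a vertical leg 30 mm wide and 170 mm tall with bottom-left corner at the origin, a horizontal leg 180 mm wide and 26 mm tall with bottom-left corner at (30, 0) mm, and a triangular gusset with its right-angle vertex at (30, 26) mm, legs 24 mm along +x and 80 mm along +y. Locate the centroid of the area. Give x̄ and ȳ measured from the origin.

vertical leg: A = 30 × 170 = 5100.00, centroid at (15.00, 85.00).
horizontal leg: A = 180 × 26 = 4680.00, centroid at (120.00, 13.00).
gusset: A = ½·24·80 = 960.00, centroid at (38.00, 52.67).
ΣA = 10740.00 mm², ΣAx̄ = 674580.00 mm³, ΣAȳ = 544900.00 mm³.
x̄ = 674580.00/10740.00 = 62.81 mm; ȳ = 544900.00/10740.00 = 50.74 mm.

x̄ = 62.81 mm, ȳ = 50.74 mm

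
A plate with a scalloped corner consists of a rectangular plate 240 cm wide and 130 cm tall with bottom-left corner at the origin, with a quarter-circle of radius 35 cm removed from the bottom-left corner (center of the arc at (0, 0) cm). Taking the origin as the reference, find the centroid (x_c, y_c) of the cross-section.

x_c = 123.35 cm, y_c = 66.60 cm

Part | A | x̄ᵢ | ȳᵢ | A·x̄ᵢ | A·ȳᵢ
plate | 31200.00 | 120.00 | 65.00 | 3744000.00 | 2028000.00
removed quarter-circle | -962.11 | 14.85 | 14.85 | -14291.67 | -14291.67
Σ | 30237.89 |  |  | 3729708.33 | 2013708.33
x_c = 3729708.33 / 30237.89 = 123.35 cm
y_c = 2013708.33 / 30237.89 = 66.60 cm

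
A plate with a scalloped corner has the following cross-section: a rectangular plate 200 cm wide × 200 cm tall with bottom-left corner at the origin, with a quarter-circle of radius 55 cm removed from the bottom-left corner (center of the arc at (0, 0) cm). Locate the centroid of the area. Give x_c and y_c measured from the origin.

plate: A = 200 × 200 = 40000.00, centroid at (100.00, 100.00).
removed quarter-circle: A = −¼π·55² = -2375.83, centroid at (23.34, 23.34).
ΣA = 37624.17 cm²
ΣAx_c = (40000.00)(100.00) + (-2375.83)(23.34) = 3944541.67 cm³
ΣAy_c = (40000.00)(100.00) + (-2375.83)(23.34) = 3944541.67 cm³
x_c = 3944541.67 / 37624.17 = 104.84 cm
y_c = 3944541.67 / 37624.17 = 104.84 cm

x_c = 104.84 cm, y_c = 104.84 cm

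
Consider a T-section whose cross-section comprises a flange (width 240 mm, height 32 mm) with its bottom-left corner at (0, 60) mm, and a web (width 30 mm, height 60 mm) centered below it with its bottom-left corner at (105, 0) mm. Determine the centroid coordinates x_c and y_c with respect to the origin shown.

x_c = 120.00 mm, y_c = 67.27 mm

web: A = 30 × 60 = 1800.00, centroid at (120.00, 30.00).
flange: A = 240 × 32 = 7680.00, centroid at (120.00, 76.00).
ΣA = 9480.00 mm²
ΣAx_c = (1800.00)(120.00) + (7680.00)(120.00) = 1137600.00 mm³
ΣAy_c = (1800.00)(30.00) + (7680.00)(76.00) = 637680.00 mm³
x_c = 1137600.00 / 9480.00 = 120.00 mm
y_c = 637680.00 / 9480.00 = 67.27 mm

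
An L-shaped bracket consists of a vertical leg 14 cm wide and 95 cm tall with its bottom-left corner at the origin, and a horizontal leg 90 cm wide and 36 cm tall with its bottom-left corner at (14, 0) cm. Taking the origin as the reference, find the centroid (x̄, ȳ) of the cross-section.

x̄ = 43.87 cm, ȳ = 26.59 cm

vertical leg: A = 14 × 95 = 1330.00, centroid at (7.00, 47.50).
horizontal leg: A = 90 × 36 = 3240.00, centroid at (59.00, 18.00).
ΣA = 4570.00 cm², ΣAx̄ = 200470.00 cm³, ΣAȳ = 121495.00 cm³.
x̄ = 200470.00/4570.00 = 43.87 cm; ȳ = 121495.00/4570.00 = 26.59 cm.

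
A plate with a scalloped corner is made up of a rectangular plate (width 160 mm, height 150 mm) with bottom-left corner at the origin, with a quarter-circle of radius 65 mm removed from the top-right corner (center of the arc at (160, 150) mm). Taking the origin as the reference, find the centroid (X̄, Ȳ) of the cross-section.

Part | A | x̄ᵢ | ȳᵢ | A·x̄ᵢ | A·ȳᵢ
plate | 24000.00 | 80.00 | 75.00 | 1920000.00 | 1800000.00
removed quarter-circle | -3318.31 | 132.41 | 122.41 | -439387.49 | -406204.42
Σ | 20681.69 |  |  | 1480612.51 | 1393795.58
X̄ = 1480612.51 / 20681.69 = 71.59 mm
Ȳ = 1393795.58 / 20681.69 = 67.39 mm

X̄ = 71.59 mm, Ȳ = 67.39 mm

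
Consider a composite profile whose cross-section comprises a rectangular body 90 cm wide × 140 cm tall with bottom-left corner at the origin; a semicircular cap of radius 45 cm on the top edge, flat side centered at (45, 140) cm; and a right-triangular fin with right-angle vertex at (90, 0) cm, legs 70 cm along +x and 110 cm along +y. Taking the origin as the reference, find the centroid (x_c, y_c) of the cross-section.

x_c = 58.40 cm, y_c = 77.90 cm

rectangular body: A = 90 × 140 = 12600.00, centroid at (45.00, 70.00).
semicircular top: A = ½π·45² = 3180.86, centroid at (45.00, 159.10).
triangular fin: A = ½·70·110 = 3850.00, centroid at (113.33, 36.67).
ΣA = 19630.86 cm², ΣAx_c = 1146472.15 cm³, ΣAy_c = 1529237.43 cm³.
x_c = 1146472.15/19630.86 = 58.40 cm; y_c = 1529237.43/19630.86 = 77.90 cm.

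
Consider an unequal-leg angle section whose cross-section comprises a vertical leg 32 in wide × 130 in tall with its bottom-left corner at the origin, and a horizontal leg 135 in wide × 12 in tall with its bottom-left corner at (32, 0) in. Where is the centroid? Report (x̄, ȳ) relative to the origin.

vertical leg: A = 32 × 130 = 4160.00, centroid at (16.00, 65.00).
horizontal leg: A = 135 × 12 = 1620.00, centroid at (99.50, 6.00).
ΣA = 5780.00 in², ΣAx̄ = 227750.00 in³, ΣAȳ = 280120.00 in³.
x̄ = 227750.00/5780.00 = 39.40 in; ȳ = 280120.00/5780.00 = 48.46 in.

x̄ = 39.40 in, ȳ = 48.46 in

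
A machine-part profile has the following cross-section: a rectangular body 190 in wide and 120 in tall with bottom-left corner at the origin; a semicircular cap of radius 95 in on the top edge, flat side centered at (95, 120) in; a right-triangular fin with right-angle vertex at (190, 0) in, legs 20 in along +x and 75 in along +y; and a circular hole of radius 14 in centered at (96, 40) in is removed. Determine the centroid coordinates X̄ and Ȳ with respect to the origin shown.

Part | A | x̄ᵢ | ȳᵢ | A·x̄ᵢ | A·ȳᵢ
rectangular body | 22800.00 | 95.00 | 60.00 | 2166000.00 | 1368000.00
semicircular top | 14176.44 | 95.00 | 160.32 | 1346761.50 | 2272755.76
triangular fin | 750.00 | 196.67 | 25.00 | 147500.00 | 18750.00
hole | -615.75 | 96.00 | 40.00 | -59112.21 | -24630.09
Σ | 37110.68 |  |  | 3601149.29 | 3634875.67
X̄ = 3601149.29 / 37110.68 = 97.04 in
Ȳ = 3634875.67 / 37110.68 = 97.95 in

X̄ = 97.04 in, Ȳ = 97.95 in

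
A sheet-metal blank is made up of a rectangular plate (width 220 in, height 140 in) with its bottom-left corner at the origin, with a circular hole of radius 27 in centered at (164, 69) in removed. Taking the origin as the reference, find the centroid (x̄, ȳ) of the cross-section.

plate: A = 220 × 140 = 30800.00, centroid at (110.00, 70.00).
hole: A = −π·27² = -2290.22, centroid at (164.00, 69.00).
ΣA = 28509.78 in², ΣAx̄ = 3012403.75 in³, ΣAȳ = 1997974.75 in³.
x̄ = 3012403.75/28509.78 = 105.66 in; ȳ = 1997974.75/28509.78 = 70.08 in.

x̄ = 105.66 in, ȳ = 70.08 in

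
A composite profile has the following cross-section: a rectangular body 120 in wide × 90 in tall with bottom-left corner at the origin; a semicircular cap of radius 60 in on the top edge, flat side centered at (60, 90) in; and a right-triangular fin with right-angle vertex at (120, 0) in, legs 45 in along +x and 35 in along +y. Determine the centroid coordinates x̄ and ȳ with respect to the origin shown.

x̄ = 63.43 in, ȳ = 66.59 in

rectangular body: A = 120 × 90 = 10800.00, centroid at (60.00, 45.00).
semicircular top: A = ½π·60² = 5654.87, centroid at (60.00, 115.46).
triangular fin: A = ½·45·35 = 787.50, centroid at (135.00, 11.67).
ΣA = 17242.37 in²
ΣAx̄ = (10800.00)(60.00) + (5654.87)(60.00) + (787.50)(135.00) = 1093604.51 in³
ΣAȳ = (10800.00)(45.00) + (5654.87)(115.46) + (787.50)(11.67) = 1148125.51 in³
x̄ = 1093604.51 / 17242.37 = 63.43 in
ȳ = 1148125.51 / 17242.37 = 66.59 in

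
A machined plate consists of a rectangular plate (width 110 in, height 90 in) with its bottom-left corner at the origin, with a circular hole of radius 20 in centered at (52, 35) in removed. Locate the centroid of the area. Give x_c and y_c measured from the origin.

plate: A = 110 × 90 = 9900.00, centroid at (55.00, 45.00).
hole: A = −π·20² = -1256.64, centroid at (52.00, 35.00).
ΣA = 8643.36 in², ΣAx_c = 479154.87 in³, ΣAy_c = 401517.70 in³.
x_c = 479154.87/8643.36 = 55.44 in; y_c = 401517.70/8643.36 = 46.45 in.

x_c = 55.44 in, y_c = 46.45 in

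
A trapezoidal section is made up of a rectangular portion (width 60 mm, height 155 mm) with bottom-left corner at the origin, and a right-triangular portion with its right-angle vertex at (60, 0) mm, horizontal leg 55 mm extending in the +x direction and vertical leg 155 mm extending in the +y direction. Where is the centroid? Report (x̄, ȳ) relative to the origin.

rectangular portion: A = 60 × 155 = 9300.00, centroid at (30.00, 77.50).
triangular portion: A = ½·55·155 = 4262.50, centroid at (78.33, 51.67).
ΣA = 13562.50 mm²
ΣAx̄ = (9300.00)(30.00) + (4262.50)(78.33) = 612895.83 mm³
ΣAȳ = (9300.00)(77.50) + (4262.50)(51.67) = 940979.17 mm³
x̄ = 612895.83 / 13562.50 = 45.19 mm
ȳ = 940979.17 / 13562.50 = 69.38 mm

x̄ = 45.19 mm, ȳ = 69.38 mm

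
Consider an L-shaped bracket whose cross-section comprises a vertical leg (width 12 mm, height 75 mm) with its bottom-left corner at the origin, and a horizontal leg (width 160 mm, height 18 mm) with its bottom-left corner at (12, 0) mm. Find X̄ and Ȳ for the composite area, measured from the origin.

vertical leg: A = 12 × 75 = 900.00, centroid at (6.00, 37.50).
horizontal leg: A = 160 × 18 = 2880.00, centroid at (92.00, 9.00).
ΣA = 3780.00 mm²
ΣAX̄ = (900.00)(6.00) + (2880.00)(92.00) = 270360.00 mm³
ΣAȲ = (900.00)(37.50) + (2880.00)(9.00) = 59670.00 mm³
X̄ = 270360.00 / 3780.00 = 71.52 mm
Ȳ = 59670.00 / 3780.00 = 15.79 mm

X̄ = 71.52 mm, Ȳ = 15.79 mm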